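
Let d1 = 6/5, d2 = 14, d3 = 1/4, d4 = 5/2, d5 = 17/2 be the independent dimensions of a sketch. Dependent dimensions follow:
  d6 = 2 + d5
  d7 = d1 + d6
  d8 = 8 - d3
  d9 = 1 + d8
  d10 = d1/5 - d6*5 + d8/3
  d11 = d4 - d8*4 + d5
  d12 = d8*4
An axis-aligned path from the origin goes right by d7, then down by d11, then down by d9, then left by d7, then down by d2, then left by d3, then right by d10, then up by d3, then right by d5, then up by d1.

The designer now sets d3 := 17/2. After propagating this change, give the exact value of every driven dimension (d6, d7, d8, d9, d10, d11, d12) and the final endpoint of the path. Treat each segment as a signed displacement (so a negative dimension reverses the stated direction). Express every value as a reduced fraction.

d6 = 21/2
d7 = 117/10
d8 = -1/2
d9 = 1/2
d10 = -3932/75
d11 = 13
d12 = -2
endpoint = (-3932/75, -89/5)

Apply edit: d3 := 17/2
  d6 = 2 + d5 = 21/2
  d7 = d1 + d6 = 117/10
  d8 = 8 - d3 = -1/2
  d9 = 1 + d8 = 1/2
  d10 = d1/5 - d6*5 + d8/3 = -3932/75
  d11 = d4 - d8*4 + d5 = 13
  d12 = d8*4 = -2
Walk from origin (0, 0):
  seg 1: right by d7 = 117/10 → (117/10, 0)
  seg 2: down by d11 = 13 → (117/10, -13)
  seg 3: down by d9 = 1/2 → (117/10, -27/2)
  seg 4: left by d7 = 117/10 → (0, -27/2)
  seg 5: down by d2 = 14 → (0, -55/2)
  seg 6: left by d3 = 17/2 → (-17/2, -55/2)
  seg 7: right by d10 = -3932/75 → (-9139/150, -55/2)
  seg 8: up by d3 = 17/2 → (-9139/150, -19)
  seg 9: right by d5 = 17/2 → (-3932/75, -19)
  seg 10: up by d1 = 6/5 → (-3932/75, -89/5)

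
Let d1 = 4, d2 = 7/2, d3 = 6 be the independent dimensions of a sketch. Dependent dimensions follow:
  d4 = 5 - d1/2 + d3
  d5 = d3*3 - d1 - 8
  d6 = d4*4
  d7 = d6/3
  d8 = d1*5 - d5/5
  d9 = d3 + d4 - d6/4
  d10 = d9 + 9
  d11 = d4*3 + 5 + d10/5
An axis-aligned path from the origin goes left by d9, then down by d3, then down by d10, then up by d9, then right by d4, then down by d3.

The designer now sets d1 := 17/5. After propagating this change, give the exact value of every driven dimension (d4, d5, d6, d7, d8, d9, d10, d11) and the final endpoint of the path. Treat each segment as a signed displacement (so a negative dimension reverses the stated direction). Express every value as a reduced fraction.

d4 = 93/10
d5 = 33/5
d6 = 186/5
d7 = 62/5
d8 = 392/25
d9 = 6
d10 = 15
d11 = 359/10
endpoint = (33/10, -21)

Apply edit: d1 := 17/5
  d4 = 5 - d1/2 + d3 = 93/10
  d5 = d3*3 - d1 - 8 = 33/5
  d6 = d4*4 = 186/5
  d7 = d6/3 = 62/5
  d8 = d1*5 - d5/5 = 392/25
  d9 = d3 + d4 - d6/4 = 6
  d10 = d9 + 9 = 15
  d11 = d4*3 + 5 + d10/5 = 359/10
Walk from origin (0, 0):
  seg 1: left by d9 = 6 → (-6, 0)
  seg 2: down by d3 = 6 → (-6, -6)
  seg 3: down by d10 = 15 → (-6, -21)
  seg 4: up by d9 = 6 → (-6, -15)
  seg 5: right by d4 = 93/10 → (33/10, -15)
  seg 6: down by d3 = 6 → (33/10, -21)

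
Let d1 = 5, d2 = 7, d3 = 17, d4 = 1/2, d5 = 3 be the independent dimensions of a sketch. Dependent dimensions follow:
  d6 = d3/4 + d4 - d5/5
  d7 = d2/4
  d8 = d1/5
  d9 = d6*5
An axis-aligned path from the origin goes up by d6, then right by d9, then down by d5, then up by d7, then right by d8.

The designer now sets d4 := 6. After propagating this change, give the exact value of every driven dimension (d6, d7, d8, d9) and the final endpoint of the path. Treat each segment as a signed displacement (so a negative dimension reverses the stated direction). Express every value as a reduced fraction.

d6 = 193/20
d7 = 7/4
d8 = 1
d9 = 193/4
endpoint = (197/4, 42/5)

Apply edit: d4 := 6
  d6 = d3/4 + d4 - d5/5 = 193/20
  d7 = d2/4 = 7/4
  d8 = d1/5 = 1
  d9 = d6*5 = 193/4
Walk from origin (0, 0):
  seg 1: up by d6 = 193/20 → (0, 193/20)
  seg 2: right by d9 = 193/4 → (193/4, 193/20)
  seg 3: down by d5 = 3 → (193/4, 133/20)
  seg 4: up by d7 = 7/4 → (193/4, 42/5)
  seg 5: right by d8 = 1 → (197/4, 42/5)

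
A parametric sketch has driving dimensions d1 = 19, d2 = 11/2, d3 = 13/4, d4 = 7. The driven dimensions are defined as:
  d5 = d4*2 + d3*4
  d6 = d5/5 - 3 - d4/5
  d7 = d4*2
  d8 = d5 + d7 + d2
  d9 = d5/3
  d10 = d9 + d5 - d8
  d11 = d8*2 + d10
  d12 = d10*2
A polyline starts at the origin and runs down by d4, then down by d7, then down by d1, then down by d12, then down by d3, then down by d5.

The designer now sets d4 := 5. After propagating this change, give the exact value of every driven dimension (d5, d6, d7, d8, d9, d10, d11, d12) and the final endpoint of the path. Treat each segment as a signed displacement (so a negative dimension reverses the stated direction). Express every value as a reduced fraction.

Apply edit: d4 := 5
  d5 = d4*2 + d3*4 = 23
  d6 = d5/5 - 3 - d4/5 = 3/5
  d7 = d4*2 = 10
  d8 = d5 + d7 + d2 = 77/2
  d9 = d5/3 = 23/3
  d10 = d9 + d5 - d8 = -47/6
  d11 = d8*2 + d10 = 415/6
  d12 = d10*2 = -47/3
Walk from origin (0, 0):
  seg 1: down by d4 = 5 → (0, -5)
  seg 2: down by d7 = 10 → (0, -15)
  seg 3: down by d1 = 19 → (0, -34)
  seg 4: down by d12 = -47/3 → (0, -55/3)
  seg 5: down by d3 = 13/4 → (0, -259/12)
  seg 6: down by d5 = 23 → (0, -535/12)

d5 = 23
d6 = 3/5
d7 = 10
d8 = 77/2
d9 = 23/3
d10 = -47/6
d11 = 415/6
d12 = -47/3
endpoint = (0, -535/12)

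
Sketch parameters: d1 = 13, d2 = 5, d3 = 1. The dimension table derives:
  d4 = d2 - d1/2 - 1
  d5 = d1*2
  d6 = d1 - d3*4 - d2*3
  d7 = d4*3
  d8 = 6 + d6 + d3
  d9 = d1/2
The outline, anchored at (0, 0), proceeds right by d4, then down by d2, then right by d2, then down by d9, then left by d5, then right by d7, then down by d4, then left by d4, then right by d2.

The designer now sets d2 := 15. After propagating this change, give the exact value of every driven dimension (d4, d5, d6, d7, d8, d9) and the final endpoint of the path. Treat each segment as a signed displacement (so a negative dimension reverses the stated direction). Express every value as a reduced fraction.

d4 = 15/2
d5 = 26
d6 = -36
d7 = 45/2
d8 = -29
d9 = 13/2
endpoint = (53/2, -29)

Apply edit: d2 := 15
  d4 = d2 - d1/2 - 1 = 15/2
  d5 = d1*2 = 26
  d6 = d1 - d3*4 - d2*3 = -36
  d7 = d4*3 = 45/2
  d8 = 6 + d6 + d3 = -29
  d9 = d1/2 = 13/2
Walk from origin (0, 0):
  seg 1: right by d4 = 15/2 → (15/2, 0)
  seg 2: down by d2 = 15 → (15/2, -15)
  seg 3: right by d2 = 15 → (45/2, -15)
  seg 4: down by d9 = 13/2 → (45/2, -43/2)
  seg 5: left by d5 = 26 → (-7/2, -43/2)
  seg 6: right by d7 = 45/2 → (19, -43/2)
  seg 7: down by d4 = 15/2 → (19, -29)
  seg 8: left by d4 = 15/2 → (23/2, -29)
  seg 9: right by d2 = 15 → (53/2, -29)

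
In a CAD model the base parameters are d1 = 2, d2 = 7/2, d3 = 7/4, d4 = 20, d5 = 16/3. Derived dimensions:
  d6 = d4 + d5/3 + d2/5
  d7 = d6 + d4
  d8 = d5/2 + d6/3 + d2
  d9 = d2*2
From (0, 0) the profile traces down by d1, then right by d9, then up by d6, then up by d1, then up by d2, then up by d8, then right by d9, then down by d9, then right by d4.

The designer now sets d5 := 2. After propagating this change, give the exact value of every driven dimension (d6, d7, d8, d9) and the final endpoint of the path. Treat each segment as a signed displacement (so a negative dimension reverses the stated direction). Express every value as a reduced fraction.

Apply edit: d5 := 2
  d6 = d4 + d5/3 + d2/5 = 641/30
  d7 = d6 + d4 = 1241/30
  d8 = d5/2 + d6/3 + d2 = 523/45
  d9 = d2*2 = 7
Walk from origin (0, 0):
  seg 1: down by d1 = 2 → (0, -2)
  seg 2: right by d9 = 7 → (7, -2)
  seg 3: up by d6 = 641/30 → (7, 581/30)
  seg 4: up by d1 = 2 → (7, 641/30)
  seg 5: up by d2 = 7/2 → (7, 373/15)
  seg 6: up by d8 = 523/45 → (7, 1642/45)
  seg 7: right by d9 = 7 → (14, 1642/45)
  seg 8: down by d9 = 7 → (14, 1327/45)
  seg 9: right by d4 = 20 → (34, 1327/45)

d6 = 641/30
d7 = 1241/30
d8 = 523/45
d9 = 7
endpoint = (34, 1327/45)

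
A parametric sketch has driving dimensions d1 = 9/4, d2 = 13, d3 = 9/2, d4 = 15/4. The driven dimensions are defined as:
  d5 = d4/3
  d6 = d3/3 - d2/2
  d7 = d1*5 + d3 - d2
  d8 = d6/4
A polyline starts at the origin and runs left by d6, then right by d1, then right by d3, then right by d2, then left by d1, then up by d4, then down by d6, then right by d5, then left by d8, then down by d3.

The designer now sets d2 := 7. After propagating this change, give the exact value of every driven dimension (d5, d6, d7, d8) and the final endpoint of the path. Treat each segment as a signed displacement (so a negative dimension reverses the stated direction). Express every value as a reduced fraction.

Apply edit: d2 := 7
  d5 = d4/3 = 5/4
  d6 = d3/3 - d2/2 = -2
  d7 = d1*5 + d3 - d2 = 35/4
  d8 = d6/4 = -1/2
Walk from origin (0, 0):
  seg 1: left by d6 = -2 → (2, 0)
  seg 2: right by d1 = 9/4 → (17/4, 0)
  seg 3: right by d3 = 9/2 → (35/4, 0)
  seg 4: right by d2 = 7 → (63/4, 0)
  seg 5: left by d1 = 9/4 → (27/2, 0)
  seg 6: up by d4 = 15/4 → (27/2, 15/4)
  seg 7: down by d6 = -2 → (27/2, 23/4)
  seg 8: right by d5 = 5/4 → (59/4, 23/4)
  seg 9: left by d8 = -1/2 → (61/4, 23/4)
  seg 10: down by d3 = 9/2 → (61/4, 5/4)

d5 = 5/4
d6 = -2
d7 = 35/4
d8 = -1/2
endpoint = (61/4, 5/4)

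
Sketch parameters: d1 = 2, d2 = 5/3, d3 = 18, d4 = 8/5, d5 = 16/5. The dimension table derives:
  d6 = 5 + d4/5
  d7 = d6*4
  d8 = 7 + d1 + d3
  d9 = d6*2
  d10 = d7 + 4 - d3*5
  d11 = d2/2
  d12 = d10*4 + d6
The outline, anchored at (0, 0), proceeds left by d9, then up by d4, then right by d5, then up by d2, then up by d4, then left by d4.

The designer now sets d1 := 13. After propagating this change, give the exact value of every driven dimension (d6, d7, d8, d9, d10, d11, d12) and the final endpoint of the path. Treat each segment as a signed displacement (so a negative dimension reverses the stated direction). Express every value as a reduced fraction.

d6 = 133/25
d7 = 532/25
d8 = 38
d9 = 266/25
d10 = -1618/25
d11 = 5/6
d12 = -6339/25
endpoint = (-226/25, 73/15)

Apply edit: d1 := 13
  d6 = 5 + d4/5 = 133/25
  d7 = d6*4 = 532/25
  d8 = 7 + d1 + d3 = 38
  d9 = d6*2 = 266/25
  d10 = d7 + 4 - d3*5 = -1618/25
  d11 = d2/2 = 5/6
  d12 = d10*4 + d6 = -6339/25
Walk from origin (0, 0):
  seg 1: left by d9 = 266/25 → (-266/25, 0)
  seg 2: up by d4 = 8/5 → (-266/25, 8/5)
  seg 3: right by d5 = 16/5 → (-186/25, 8/5)
  seg 4: up by d2 = 5/3 → (-186/25, 49/15)
  seg 5: up by d4 = 8/5 → (-186/25, 73/15)
  seg 6: left by d4 = 8/5 → (-226/25, 73/15)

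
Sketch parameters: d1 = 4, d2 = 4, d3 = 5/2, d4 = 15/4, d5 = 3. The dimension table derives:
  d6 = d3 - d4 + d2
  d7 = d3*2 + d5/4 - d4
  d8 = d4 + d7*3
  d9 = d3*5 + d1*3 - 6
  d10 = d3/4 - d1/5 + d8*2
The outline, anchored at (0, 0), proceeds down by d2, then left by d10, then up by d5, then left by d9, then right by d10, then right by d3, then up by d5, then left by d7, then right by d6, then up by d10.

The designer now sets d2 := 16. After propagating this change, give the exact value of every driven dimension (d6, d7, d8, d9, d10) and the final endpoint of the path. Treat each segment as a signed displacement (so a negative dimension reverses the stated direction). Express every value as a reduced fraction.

d6 = 59/4
d7 = 2
d8 = 39/4
d9 = 37/2
d10 = 773/40
endpoint = (-13/4, 373/40)

Apply edit: d2 := 16
  d6 = d3 - d4 + d2 = 59/4
  d7 = d3*2 + d5/4 - d4 = 2
  d8 = d4 + d7*3 = 39/4
  d9 = d3*5 + d1*3 - 6 = 37/2
  d10 = d3/4 - d1/5 + d8*2 = 773/40
Walk from origin (0, 0):
  seg 1: down by d2 = 16 → (0, -16)
  seg 2: left by d10 = 773/40 → (-773/40, -16)
  seg 3: up by d5 = 3 → (-773/40, -13)
  seg 4: left by d9 = 37/2 → (-1513/40, -13)
  seg 5: right by d10 = 773/40 → (-37/2, -13)
  seg 6: right by d3 = 5/2 → (-16, -13)
  seg 7: up by d5 = 3 → (-16, -10)
  seg 8: left by d7 = 2 → (-18, -10)
  seg 9: right by d6 = 59/4 → (-13/4, -10)
  seg 10: up by d10 = 773/40 → (-13/4, 373/40)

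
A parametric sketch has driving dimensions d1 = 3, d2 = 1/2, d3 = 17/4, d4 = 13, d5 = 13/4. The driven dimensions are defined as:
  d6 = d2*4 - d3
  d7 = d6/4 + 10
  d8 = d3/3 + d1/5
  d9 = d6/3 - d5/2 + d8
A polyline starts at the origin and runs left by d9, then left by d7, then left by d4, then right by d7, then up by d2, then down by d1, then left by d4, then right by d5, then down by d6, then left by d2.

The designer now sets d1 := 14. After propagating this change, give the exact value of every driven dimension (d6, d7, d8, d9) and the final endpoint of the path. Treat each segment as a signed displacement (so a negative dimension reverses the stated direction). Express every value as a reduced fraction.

d6 = -9/4
d7 = 151/16
d8 = 253/60
d9 = 221/120
endpoint = (-3011/120, -45/4)

Apply edit: d1 := 14
  d6 = d2*4 - d3 = -9/4
  d7 = d6/4 + 10 = 151/16
  d8 = d3/3 + d1/5 = 253/60
  d9 = d6/3 - d5/2 + d8 = 221/120
Walk from origin (0, 0):
  seg 1: left by d9 = 221/120 → (-221/120, 0)
  seg 2: left by d7 = 151/16 → (-2707/240, 0)
  seg 3: left by d4 = 13 → (-5827/240, 0)
  seg 4: right by d7 = 151/16 → (-1781/120, 0)
  seg 5: up by d2 = 1/2 → (-1781/120, 1/2)
  seg 6: down by d1 = 14 → (-1781/120, -27/2)
  seg 7: left by d4 = 13 → (-3341/120, -27/2)
  seg 8: right by d5 = 13/4 → (-2951/120, -27/2)
  seg 9: down by d6 = -9/4 → (-2951/120, -45/4)
  seg 10: left by d2 = 1/2 → (-3011/120, -45/4)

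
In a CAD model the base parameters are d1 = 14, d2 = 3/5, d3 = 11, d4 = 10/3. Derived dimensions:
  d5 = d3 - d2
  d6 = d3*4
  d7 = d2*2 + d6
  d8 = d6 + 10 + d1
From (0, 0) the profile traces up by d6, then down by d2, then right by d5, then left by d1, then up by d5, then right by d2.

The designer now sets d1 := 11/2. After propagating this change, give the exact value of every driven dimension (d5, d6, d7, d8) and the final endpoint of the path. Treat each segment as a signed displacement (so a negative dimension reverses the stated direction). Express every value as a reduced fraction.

Apply edit: d1 := 11/2
  d5 = d3 - d2 = 52/5
  d6 = d3*4 = 44
  d7 = d2*2 + d6 = 226/5
  d8 = d6 + 10 + d1 = 119/2
Walk from origin (0, 0):
  seg 1: up by d6 = 44 → (0, 44)
  seg 2: down by d2 = 3/5 → (0, 217/5)
  seg 3: right by d5 = 52/5 → (52/5, 217/5)
  seg 4: left by d1 = 11/2 → (49/10, 217/5)
  seg 5: up by d5 = 52/5 → (49/10, 269/5)
  seg 6: right by d2 = 3/5 → (11/2, 269/5)

d5 = 52/5
d6 = 44
d7 = 226/5
d8 = 119/2
endpoint = (11/2, 269/5)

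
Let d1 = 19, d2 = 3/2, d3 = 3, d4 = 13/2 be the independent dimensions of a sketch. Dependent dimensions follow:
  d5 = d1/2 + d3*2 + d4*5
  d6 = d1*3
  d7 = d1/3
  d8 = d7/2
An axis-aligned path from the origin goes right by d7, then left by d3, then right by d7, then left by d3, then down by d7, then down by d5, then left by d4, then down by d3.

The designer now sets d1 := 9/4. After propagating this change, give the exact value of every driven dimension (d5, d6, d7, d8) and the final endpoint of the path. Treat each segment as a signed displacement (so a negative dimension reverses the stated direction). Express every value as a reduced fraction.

Apply edit: d1 := 9/4
  d5 = d1/2 + d3*2 + d4*5 = 317/8
  d6 = d1*3 = 27/4
  d7 = d1/3 = 3/4
  d8 = d7/2 = 3/8
Walk from origin (0, 0):
  seg 1: right by d7 = 3/4 → (3/4, 0)
  seg 2: left by d3 = 3 → (-9/4, 0)
  seg 3: right by d7 = 3/4 → (-3/2, 0)
  seg 4: left by d3 = 3 → (-9/2, 0)
  seg 5: down by d7 = 3/4 → (-9/2, -3/4)
  seg 6: down by d5 = 317/8 → (-9/2, -323/8)
  seg 7: left by d4 = 13/2 → (-11, -323/8)
  seg 8: down by d3 = 3 → (-11, -347/8)

d5 = 317/8
d6 = 27/4
d7 = 3/4
d8 = 3/8
endpoint = (-11, -347/8)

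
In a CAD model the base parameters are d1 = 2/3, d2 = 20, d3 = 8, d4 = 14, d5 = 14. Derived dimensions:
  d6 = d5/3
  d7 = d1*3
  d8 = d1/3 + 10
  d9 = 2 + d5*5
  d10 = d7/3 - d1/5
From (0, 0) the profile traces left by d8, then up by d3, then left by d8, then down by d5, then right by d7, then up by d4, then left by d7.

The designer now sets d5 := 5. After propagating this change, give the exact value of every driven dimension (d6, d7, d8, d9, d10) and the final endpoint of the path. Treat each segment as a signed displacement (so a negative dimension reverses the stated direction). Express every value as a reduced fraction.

d6 = 5/3
d7 = 2
d8 = 92/9
d9 = 27
d10 = 8/15
endpoint = (-184/9, 17)

Apply edit: d5 := 5
  d6 = d5/3 = 5/3
  d7 = d1*3 = 2
  d8 = d1/3 + 10 = 92/9
  d9 = 2 + d5*5 = 27
  d10 = d7/3 - d1/5 = 8/15
Walk from origin (0, 0):
  seg 1: left by d8 = 92/9 → (-92/9, 0)
  seg 2: up by d3 = 8 → (-92/9, 8)
  seg 3: left by d8 = 92/9 → (-184/9, 8)
  seg 4: down by d5 = 5 → (-184/9, 3)
  seg 5: right by d7 = 2 → (-166/9, 3)
  seg 6: up by d4 = 14 → (-166/9, 17)
  seg 7: left by d7 = 2 → (-184/9, 17)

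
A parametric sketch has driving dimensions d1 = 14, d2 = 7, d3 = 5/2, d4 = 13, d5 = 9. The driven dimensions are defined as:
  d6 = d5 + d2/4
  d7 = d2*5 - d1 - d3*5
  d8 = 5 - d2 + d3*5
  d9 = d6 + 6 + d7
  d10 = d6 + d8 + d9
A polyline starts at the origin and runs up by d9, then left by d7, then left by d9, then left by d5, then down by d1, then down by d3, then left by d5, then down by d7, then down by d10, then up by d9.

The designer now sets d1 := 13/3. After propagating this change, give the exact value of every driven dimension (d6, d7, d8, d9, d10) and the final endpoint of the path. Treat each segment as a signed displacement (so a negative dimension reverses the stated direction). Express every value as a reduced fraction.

d6 = 43/4
d7 = 109/6
d8 = 21/2
d9 = 419/12
d10 = 337/6
endpoint = (-853/12, -34/3)

Apply edit: d1 := 13/3
  d6 = d5 + d2/4 = 43/4
  d7 = d2*5 - d1 - d3*5 = 109/6
  d8 = 5 - d2 + d3*5 = 21/2
  d9 = d6 + 6 + d7 = 419/12
  d10 = d6 + d8 + d9 = 337/6
Walk from origin (0, 0):
  seg 1: up by d9 = 419/12 → (0, 419/12)
  seg 2: left by d7 = 109/6 → (-109/6, 419/12)
  seg 3: left by d9 = 419/12 → (-637/12, 419/12)
  seg 4: left by d5 = 9 → (-745/12, 419/12)
  seg 5: down by d1 = 13/3 → (-745/12, 367/12)
  seg 6: down by d3 = 5/2 → (-745/12, 337/12)
  seg 7: left by d5 = 9 → (-853/12, 337/12)
  seg 8: down by d7 = 109/6 → (-853/12, 119/12)
  seg 9: down by d10 = 337/6 → (-853/12, -185/4)
  seg 10: up by d9 = 419/12 → (-853/12, -34/3)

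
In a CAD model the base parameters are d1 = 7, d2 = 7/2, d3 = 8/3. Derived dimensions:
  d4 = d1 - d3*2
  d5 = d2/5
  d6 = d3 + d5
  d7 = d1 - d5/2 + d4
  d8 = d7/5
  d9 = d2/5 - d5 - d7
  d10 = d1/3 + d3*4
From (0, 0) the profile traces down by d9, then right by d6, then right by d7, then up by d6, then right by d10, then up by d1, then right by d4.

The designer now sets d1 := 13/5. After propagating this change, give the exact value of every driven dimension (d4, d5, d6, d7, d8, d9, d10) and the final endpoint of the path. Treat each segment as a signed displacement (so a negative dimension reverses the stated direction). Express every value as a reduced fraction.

Apply edit: d1 := 13/5
  d4 = d1 - d3*2 = -41/15
  d5 = d2/5 = 7/10
  d6 = d3 + d5 = 101/30
  d7 = d1 - d5/2 + d4 = -29/60
  d8 = d7/5 = -29/300
  d9 = d2/5 - d5 - d7 = 29/60
  d10 = d1/3 + d3*4 = 173/15
Walk from origin (0, 0):
  seg 1: down by d9 = 29/60 → (0, -29/60)
  seg 2: right by d6 = 101/30 → (101/30, -29/60)
  seg 3: right by d7 = -29/60 → (173/60, -29/60)
  seg 4: up by d6 = 101/30 → (173/60, 173/60)
  seg 5: right by d10 = 173/15 → (173/12, 173/60)
  seg 6: up by d1 = 13/5 → (173/12, 329/60)
  seg 7: right by d4 = -41/15 → (701/60, 329/60)

d4 = -41/15
d5 = 7/10
d6 = 101/30
d7 = -29/60
d8 = -29/300
d9 = 29/60
d10 = 173/15
endpoint = (701/60, 329/60)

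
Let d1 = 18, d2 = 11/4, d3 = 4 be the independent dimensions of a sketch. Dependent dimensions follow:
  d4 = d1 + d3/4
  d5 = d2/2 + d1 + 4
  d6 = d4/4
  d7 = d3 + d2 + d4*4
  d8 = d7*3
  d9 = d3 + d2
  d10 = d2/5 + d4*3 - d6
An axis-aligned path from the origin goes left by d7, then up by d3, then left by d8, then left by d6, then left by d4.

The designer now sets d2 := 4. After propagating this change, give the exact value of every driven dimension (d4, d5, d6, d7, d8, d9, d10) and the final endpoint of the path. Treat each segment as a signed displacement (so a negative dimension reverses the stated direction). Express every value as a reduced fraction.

d4 = 19
d5 = 24
d6 = 19/4
d7 = 84
d8 = 252
d9 = 8
d10 = 1061/20
endpoint = (-1439/4, 4)

Apply edit: d2 := 4
  d4 = d1 + d3/4 = 19
  d5 = d2/2 + d1 + 4 = 24
  d6 = d4/4 = 19/4
  d7 = d3 + d2 + d4*4 = 84
  d8 = d7*3 = 252
  d9 = d3 + d2 = 8
  d10 = d2/5 + d4*3 - d6 = 1061/20
Walk from origin (0, 0):
  seg 1: left by d7 = 84 → (-84, 0)
  seg 2: up by d3 = 4 → (-84, 4)
  seg 3: left by d8 = 252 → (-336, 4)
  seg 4: left by d6 = 19/4 → (-1363/4, 4)
  seg 5: left by d4 = 19 → (-1439/4, 4)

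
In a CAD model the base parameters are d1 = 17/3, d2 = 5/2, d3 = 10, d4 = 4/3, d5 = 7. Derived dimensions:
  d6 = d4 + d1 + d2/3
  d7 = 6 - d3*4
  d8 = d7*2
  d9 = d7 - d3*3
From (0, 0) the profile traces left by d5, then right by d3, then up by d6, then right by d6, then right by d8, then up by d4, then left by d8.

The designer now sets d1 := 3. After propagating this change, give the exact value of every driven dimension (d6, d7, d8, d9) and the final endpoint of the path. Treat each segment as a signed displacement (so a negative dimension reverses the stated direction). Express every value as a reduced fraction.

d6 = 31/6
d7 = -34
d8 = -68
d9 = -64
endpoint = (49/6, 13/2)

Apply edit: d1 := 3
  d6 = d4 + d1 + d2/3 = 31/6
  d7 = 6 - d3*4 = -34
  d8 = d7*2 = -68
  d9 = d7 - d3*3 = -64
Walk from origin (0, 0):
  seg 1: left by d5 = 7 → (-7, 0)
  seg 2: right by d3 = 10 → (3, 0)
  seg 3: up by d6 = 31/6 → (3, 31/6)
  seg 4: right by d6 = 31/6 → (49/6, 31/6)
  seg 5: right by d8 = -68 → (-359/6, 31/6)
  seg 6: up by d4 = 4/3 → (-359/6, 13/2)
  seg 7: left by d8 = -68 → (49/6, 13/2)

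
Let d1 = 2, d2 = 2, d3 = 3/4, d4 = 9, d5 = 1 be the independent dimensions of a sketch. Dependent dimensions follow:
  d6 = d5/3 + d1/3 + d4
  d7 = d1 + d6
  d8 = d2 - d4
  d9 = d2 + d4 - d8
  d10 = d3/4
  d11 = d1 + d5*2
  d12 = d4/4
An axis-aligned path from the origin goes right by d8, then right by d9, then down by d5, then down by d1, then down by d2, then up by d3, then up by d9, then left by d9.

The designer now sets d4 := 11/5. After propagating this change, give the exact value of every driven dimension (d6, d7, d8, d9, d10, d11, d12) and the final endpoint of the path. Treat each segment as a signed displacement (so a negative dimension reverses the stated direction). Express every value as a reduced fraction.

Apply edit: d4 := 11/5
  d6 = d5/3 + d1/3 + d4 = 16/5
  d7 = d1 + d6 = 26/5
  d8 = d2 - d4 = -1/5
  d9 = d2 + d4 - d8 = 22/5
  d10 = d3/4 = 3/16
  d11 = d1 + d5*2 = 4
  d12 = d4/4 = 11/20
Walk from origin (0, 0):
  seg 1: right by d8 = -1/5 → (-1/5, 0)
  seg 2: right by d9 = 22/5 → (21/5, 0)
  seg 3: down by d5 = 1 → (21/5, -1)
  seg 4: down by d1 = 2 → (21/5, -3)
  seg 5: down by d2 = 2 → (21/5, -5)
  seg 6: up by d3 = 3/4 → (21/5, -17/4)
  seg 7: up by d9 = 22/5 → (21/5, 3/20)
  seg 8: left by d9 = 22/5 → (-1/5, 3/20)

d6 = 16/5
d7 = 26/5
d8 = -1/5
d9 = 22/5
d10 = 3/16
d11 = 4
d12 = 11/20
endpoint = (-1/5, 3/20)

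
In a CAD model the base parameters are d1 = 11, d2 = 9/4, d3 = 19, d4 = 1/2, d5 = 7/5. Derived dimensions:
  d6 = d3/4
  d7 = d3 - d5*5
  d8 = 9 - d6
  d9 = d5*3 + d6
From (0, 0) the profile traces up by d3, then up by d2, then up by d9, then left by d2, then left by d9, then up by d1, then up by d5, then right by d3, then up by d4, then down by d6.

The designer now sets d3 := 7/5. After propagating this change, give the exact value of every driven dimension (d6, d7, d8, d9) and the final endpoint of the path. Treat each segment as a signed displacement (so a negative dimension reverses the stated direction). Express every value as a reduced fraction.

d6 = 7/20
d7 = -28/5
d8 = 173/20
d9 = 91/20
endpoint = (-27/5, 83/4)

Apply edit: d3 := 7/5
  d6 = d3/4 = 7/20
  d7 = d3 - d5*5 = -28/5
  d8 = 9 - d6 = 173/20
  d9 = d5*3 + d6 = 91/20
Walk from origin (0, 0):
  seg 1: up by d3 = 7/5 → (0, 7/5)
  seg 2: up by d2 = 9/4 → (0, 73/20)
  seg 3: up by d9 = 91/20 → (0, 41/5)
  seg 4: left by d2 = 9/4 → (-9/4, 41/5)
  seg 5: left by d9 = 91/20 → (-34/5, 41/5)
  seg 6: up by d1 = 11 → (-34/5, 96/5)
  seg 7: up by d5 = 7/5 → (-34/5, 103/5)
  seg 8: right by d3 = 7/5 → (-27/5, 103/5)
  seg 9: up by d4 = 1/2 → (-27/5, 211/10)
  seg 10: down by d6 = 7/20 → (-27/5, 83/4)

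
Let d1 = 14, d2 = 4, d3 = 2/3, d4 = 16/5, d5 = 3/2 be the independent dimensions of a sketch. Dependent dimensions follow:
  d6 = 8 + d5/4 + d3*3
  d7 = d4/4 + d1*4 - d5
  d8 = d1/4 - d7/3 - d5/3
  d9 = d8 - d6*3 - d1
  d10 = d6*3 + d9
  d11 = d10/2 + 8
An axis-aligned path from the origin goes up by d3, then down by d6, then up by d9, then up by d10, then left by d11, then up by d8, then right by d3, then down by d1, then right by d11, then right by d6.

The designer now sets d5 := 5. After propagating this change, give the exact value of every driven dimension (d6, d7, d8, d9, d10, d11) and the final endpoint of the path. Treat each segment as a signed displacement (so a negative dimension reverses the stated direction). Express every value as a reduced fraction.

Apply edit: d5 := 5
  d6 = 8 + d5/4 + d3*3 = 45/4
  d7 = d4/4 + d1*4 - d5 = 259/5
  d8 = d1/4 - d7/3 - d5/3 = -463/30
  d9 = d8 - d6*3 - d1 = -3791/60
  d10 = d6*3 + d9 = -883/30
  d11 = d10/2 + 8 = -403/60
Walk from origin (0, 0):
  seg 1: up by d3 = 2/3 → (0, 2/3)
  seg 2: down by d6 = 45/4 → (0, -127/12)
  seg 3: up by d9 = -3791/60 → (0, -2213/30)
  seg 4: up by d10 = -883/30 → (0, -516/5)
  seg 5: left by d11 = -403/60 → (403/60, -516/5)
  seg 6: up by d8 = -463/30 → (403/60, -3559/30)
  seg 7: right by d3 = 2/3 → (443/60, -3559/30)
  seg 8: down by d1 = 14 → (443/60, -3979/30)
  seg 9: right by d11 = -403/60 → (2/3, -3979/30)
  seg 10: right by d6 = 45/4 → (143/12, -3979/30)

d6 = 45/4
d7 = 259/5
d8 = -463/30
d9 = -3791/60
d10 = -883/30
d11 = -403/60
endpoint = (143/12, -3979/30)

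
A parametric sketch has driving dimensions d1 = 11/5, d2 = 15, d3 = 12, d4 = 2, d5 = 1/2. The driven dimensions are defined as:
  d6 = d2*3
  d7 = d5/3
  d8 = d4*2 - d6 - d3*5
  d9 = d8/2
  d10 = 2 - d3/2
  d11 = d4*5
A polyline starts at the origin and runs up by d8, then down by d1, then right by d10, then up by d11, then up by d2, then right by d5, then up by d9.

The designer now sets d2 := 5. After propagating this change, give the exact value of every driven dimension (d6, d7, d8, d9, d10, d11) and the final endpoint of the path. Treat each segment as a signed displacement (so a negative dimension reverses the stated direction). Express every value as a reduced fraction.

d6 = 15
d7 = 1/6
d8 = -71
d9 = -71/2
d10 = -4
d11 = 10
endpoint = (-7/2, -937/10)

Apply edit: d2 := 5
  d6 = d2*3 = 15
  d7 = d5/3 = 1/6
  d8 = d4*2 - d6 - d3*5 = -71
  d9 = d8/2 = -71/2
  d10 = 2 - d3/2 = -4
  d11 = d4*5 = 10
Walk from origin (0, 0):
  seg 1: up by d8 = -71 → (0, -71)
  seg 2: down by d1 = 11/5 → (0, -366/5)
  seg 3: right by d10 = -4 → (-4, -366/5)
  seg 4: up by d11 = 10 → (-4, -316/5)
  seg 5: up by d2 = 5 → (-4, -291/5)
  seg 6: right by d5 = 1/2 → (-7/2, -291/5)
  seg 7: up by d9 = -71/2 → (-7/2, -937/10)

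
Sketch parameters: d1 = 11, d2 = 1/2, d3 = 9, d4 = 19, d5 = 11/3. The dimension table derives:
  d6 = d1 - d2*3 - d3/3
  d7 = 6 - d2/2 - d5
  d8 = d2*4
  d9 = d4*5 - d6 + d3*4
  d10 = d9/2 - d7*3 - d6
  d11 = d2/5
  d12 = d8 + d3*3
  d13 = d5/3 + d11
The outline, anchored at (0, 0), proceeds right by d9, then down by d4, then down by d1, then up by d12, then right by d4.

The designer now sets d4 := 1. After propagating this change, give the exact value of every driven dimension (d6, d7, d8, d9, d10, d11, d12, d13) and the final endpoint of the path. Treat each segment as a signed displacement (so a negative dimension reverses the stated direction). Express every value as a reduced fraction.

Apply edit: d4 := 1
  d6 = d1 - d2*3 - d3/3 = 13/2
  d7 = 6 - d2/2 - d5 = 25/12
  d8 = d2*4 = 2
  d9 = d4*5 - d6 + d3*4 = 69/2
  d10 = d9/2 - d7*3 - d6 = 9/2
  d11 = d2/5 = 1/10
  d12 = d8 + d3*3 = 29
  d13 = d5/3 + d11 = 119/90
Walk from origin (0, 0):
  seg 1: right by d9 = 69/2 → (69/2, 0)
  seg 2: down by d4 = 1 → (69/2, -1)
  seg 3: down by d1 = 11 → (69/2, -12)
  seg 4: up by d12 = 29 → (69/2, 17)
  seg 5: right by d4 = 1 → (71/2, 17)

d6 = 13/2
d7 = 25/12
d8 = 2
d9 = 69/2
d10 = 9/2
d11 = 1/10
d12 = 29
d13 = 119/90
endpoint = (71/2, 17)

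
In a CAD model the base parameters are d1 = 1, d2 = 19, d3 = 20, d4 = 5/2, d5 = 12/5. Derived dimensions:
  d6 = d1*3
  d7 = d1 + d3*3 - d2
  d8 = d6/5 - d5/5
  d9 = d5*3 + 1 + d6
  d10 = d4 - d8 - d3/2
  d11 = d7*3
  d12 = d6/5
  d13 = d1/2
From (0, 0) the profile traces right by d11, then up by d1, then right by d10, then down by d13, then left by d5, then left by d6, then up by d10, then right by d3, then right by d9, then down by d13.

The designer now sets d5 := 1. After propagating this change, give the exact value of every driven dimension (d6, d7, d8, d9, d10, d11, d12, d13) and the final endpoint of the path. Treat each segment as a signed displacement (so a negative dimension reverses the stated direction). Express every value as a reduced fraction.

d6 = 3
d7 = 42
d8 = 2/5
d9 = 7
d10 = -79/10
d11 = 126
d12 = 3/5
d13 = 1/2
endpoint = (1411/10, -79/10)

Apply edit: d5 := 1
  d6 = d1*3 = 3
  d7 = d1 + d3*3 - d2 = 42
  d8 = d6/5 - d5/5 = 2/5
  d9 = d5*3 + 1 + d6 = 7
  d10 = d4 - d8 - d3/2 = -79/10
  d11 = d7*3 = 126
  d12 = d6/5 = 3/5
  d13 = d1/2 = 1/2
Walk from origin (0, 0):
  seg 1: right by d11 = 126 → (126, 0)
  seg 2: up by d1 = 1 → (126, 1)
  seg 3: right by d10 = -79/10 → (1181/10, 1)
  seg 4: down by d13 = 1/2 → (1181/10, 1/2)
  seg 5: left by d5 = 1 → (1171/10, 1/2)
  seg 6: left by d6 = 3 → (1141/10, 1/2)
  seg 7: up by d10 = -79/10 → (1141/10, -37/5)
  seg 8: right by d3 = 20 → (1341/10, -37/5)
  seg 9: right by d9 = 7 → (1411/10, -37/5)
  seg 10: down by d13 = 1/2 → (1411/10, -79/10)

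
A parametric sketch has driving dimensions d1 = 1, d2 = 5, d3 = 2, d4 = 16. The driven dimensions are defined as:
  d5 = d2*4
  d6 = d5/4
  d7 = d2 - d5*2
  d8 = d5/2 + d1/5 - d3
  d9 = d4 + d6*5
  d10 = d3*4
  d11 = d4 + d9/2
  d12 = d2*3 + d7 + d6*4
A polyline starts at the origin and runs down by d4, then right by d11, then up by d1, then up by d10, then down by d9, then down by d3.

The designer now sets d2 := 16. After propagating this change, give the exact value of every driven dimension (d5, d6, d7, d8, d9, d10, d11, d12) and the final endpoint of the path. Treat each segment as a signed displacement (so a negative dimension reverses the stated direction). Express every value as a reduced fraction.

d5 = 64
d6 = 16
d7 = -112
d8 = 151/5
d9 = 96
d10 = 8
d11 = 64
d12 = 0
endpoint = (64, -105)

Apply edit: d2 := 16
  d5 = d2*4 = 64
  d6 = d5/4 = 16
  d7 = d2 - d5*2 = -112
  d8 = d5/2 + d1/5 - d3 = 151/5
  d9 = d4 + d6*5 = 96
  d10 = d3*4 = 8
  d11 = d4 + d9/2 = 64
  d12 = d2*3 + d7 + d6*4 = 0
Walk from origin (0, 0):
  seg 1: down by d4 = 16 → (0, -16)
  seg 2: right by d11 = 64 → (64, -16)
  seg 3: up by d1 = 1 → (64, -15)
  seg 4: up by d10 = 8 → (64, -7)
  seg 5: down by d9 = 96 → (64, -103)
  seg 6: down by d3 = 2 → (64, -105)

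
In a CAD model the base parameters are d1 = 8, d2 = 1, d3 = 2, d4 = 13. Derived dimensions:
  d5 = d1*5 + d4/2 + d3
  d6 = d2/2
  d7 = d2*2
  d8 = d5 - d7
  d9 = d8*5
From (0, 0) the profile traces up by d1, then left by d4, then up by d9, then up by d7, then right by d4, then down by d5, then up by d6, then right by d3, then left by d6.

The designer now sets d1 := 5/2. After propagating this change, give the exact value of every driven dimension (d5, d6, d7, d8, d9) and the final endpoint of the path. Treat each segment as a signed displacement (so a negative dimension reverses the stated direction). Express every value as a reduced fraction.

Apply edit: d1 := 5/2
  d5 = d1*5 + d4/2 + d3 = 21
  d6 = d2/2 = 1/2
  d7 = d2*2 = 2
  d8 = d5 - d7 = 19
  d9 = d8*5 = 95
Walk from origin (0, 0):
  seg 1: up by d1 = 5/2 → (0, 5/2)
  seg 2: left by d4 = 13 → (-13, 5/2)
  seg 3: up by d9 = 95 → (-13, 195/2)
  seg 4: up by d7 = 2 → (-13, 199/2)
  seg 5: right by d4 = 13 → (0, 199/2)
  seg 6: down by d5 = 21 → (0, 157/2)
  seg 7: up by d6 = 1/2 → (0, 79)
  seg 8: right by d3 = 2 → (2, 79)
  seg 9: left by d6 = 1/2 → (3/2, 79)

d5 = 21
d6 = 1/2
d7 = 2
d8 = 19
d9 = 95
endpoint = (3/2, 79)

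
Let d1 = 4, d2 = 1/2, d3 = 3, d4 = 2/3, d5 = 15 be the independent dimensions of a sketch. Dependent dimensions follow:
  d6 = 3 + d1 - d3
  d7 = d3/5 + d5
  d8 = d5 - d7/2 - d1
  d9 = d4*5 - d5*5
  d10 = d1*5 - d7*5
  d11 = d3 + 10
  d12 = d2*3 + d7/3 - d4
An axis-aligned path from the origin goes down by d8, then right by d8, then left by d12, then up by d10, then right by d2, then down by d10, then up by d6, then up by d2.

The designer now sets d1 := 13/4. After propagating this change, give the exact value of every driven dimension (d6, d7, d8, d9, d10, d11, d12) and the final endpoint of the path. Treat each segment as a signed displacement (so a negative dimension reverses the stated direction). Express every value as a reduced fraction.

d6 = 13/4
d7 = 78/5
d8 = 79/20
d9 = -215/3
d10 = -247/4
d11 = 13
d12 = 181/30
endpoint = (-19/12, -1/5)

Apply edit: d1 := 13/4
  d6 = 3 + d1 - d3 = 13/4
  d7 = d3/5 + d5 = 78/5
  d8 = d5 - d7/2 - d1 = 79/20
  d9 = d4*5 - d5*5 = -215/3
  d10 = d1*5 - d7*5 = -247/4
  d11 = d3 + 10 = 13
  d12 = d2*3 + d7/3 - d4 = 181/30
Walk from origin (0, 0):
  seg 1: down by d8 = 79/20 → (0, -79/20)
  seg 2: right by d8 = 79/20 → (79/20, -79/20)
  seg 3: left by d12 = 181/30 → (-25/12, -79/20)
  seg 4: up by d10 = -247/4 → (-25/12, -657/10)
  seg 5: right by d2 = 1/2 → (-19/12, -657/10)
  seg 6: down by d10 = -247/4 → (-19/12, -79/20)
  seg 7: up by d6 = 13/4 → (-19/12, -7/10)
  seg 8: up by d2 = 1/2 → (-19/12, -1/5)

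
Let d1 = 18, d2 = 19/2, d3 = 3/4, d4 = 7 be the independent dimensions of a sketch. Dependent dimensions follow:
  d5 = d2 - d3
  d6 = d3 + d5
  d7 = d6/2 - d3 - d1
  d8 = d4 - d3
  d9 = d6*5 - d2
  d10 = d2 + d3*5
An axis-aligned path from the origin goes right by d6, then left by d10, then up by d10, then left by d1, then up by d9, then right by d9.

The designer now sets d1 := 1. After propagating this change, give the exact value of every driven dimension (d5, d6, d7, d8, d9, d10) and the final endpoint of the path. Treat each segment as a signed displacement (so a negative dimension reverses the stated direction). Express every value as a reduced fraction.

d5 = 35/4
d6 = 19/2
d7 = 3
d8 = 25/4
d9 = 38
d10 = 53/4
endpoint = (133/4, 205/4)

Apply edit: d1 := 1
  d5 = d2 - d3 = 35/4
  d6 = d3 + d5 = 19/2
  d7 = d6/2 - d3 - d1 = 3
  d8 = d4 - d3 = 25/4
  d9 = d6*5 - d2 = 38
  d10 = d2 + d3*5 = 53/4
Walk from origin (0, 0):
  seg 1: right by d6 = 19/2 → (19/2, 0)
  seg 2: left by d10 = 53/4 → (-15/4, 0)
  seg 3: up by d10 = 53/4 → (-15/4, 53/4)
  seg 4: left by d1 = 1 → (-19/4, 53/4)
  seg 5: up by d9 = 38 → (-19/4, 205/4)
  seg 6: right by d9 = 38 → (133/4, 205/4)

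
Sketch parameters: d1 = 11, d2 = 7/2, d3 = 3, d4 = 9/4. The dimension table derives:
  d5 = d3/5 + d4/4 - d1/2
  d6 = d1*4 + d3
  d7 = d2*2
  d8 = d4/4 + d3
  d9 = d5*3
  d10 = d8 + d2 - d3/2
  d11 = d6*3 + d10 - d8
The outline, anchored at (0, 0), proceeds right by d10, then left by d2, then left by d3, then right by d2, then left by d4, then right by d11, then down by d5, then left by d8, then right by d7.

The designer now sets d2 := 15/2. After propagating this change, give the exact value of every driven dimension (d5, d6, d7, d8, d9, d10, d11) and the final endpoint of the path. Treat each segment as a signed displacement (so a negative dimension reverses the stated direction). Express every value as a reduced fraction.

Apply edit: d2 := 15/2
  d5 = d3/5 + d4/4 - d1/2 = -347/80
  d6 = d1*4 + d3 = 47
  d7 = d2*2 = 15
  d8 = d4/4 + d3 = 57/16
  d9 = d5*3 = -1041/80
  d10 = d8 + d2 - d3/2 = 153/16
  d11 = d6*3 + d10 - d8 = 147
Walk from origin (0, 0):
  seg 1: right by d10 = 153/16 → (153/16, 0)
  seg 2: left by d2 = 15/2 → (33/16, 0)
  seg 3: left by d3 = 3 → (-15/16, 0)
  seg 4: right by d2 = 15/2 → (105/16, 0)
  seg 5: left by d4 = 9/4 → (69/16, 0)
  seg 6: right by d11 = 147 → (2421/16, 0)
  seg 7: down by d5 = -347/80 → (2421/16, 347/80)
  seg 8: left by d8 = 57/16 → (591/4, 347/80)
  seg 9: right by d7 = 15 → (651/4, 347/80)

d5 = -347/80
d6 = 47
d7 = 15
d8 = 57/16
d9 = -1041/80
d10 = 153/16
d11 = 147
endpoint = (651/4, 347/80)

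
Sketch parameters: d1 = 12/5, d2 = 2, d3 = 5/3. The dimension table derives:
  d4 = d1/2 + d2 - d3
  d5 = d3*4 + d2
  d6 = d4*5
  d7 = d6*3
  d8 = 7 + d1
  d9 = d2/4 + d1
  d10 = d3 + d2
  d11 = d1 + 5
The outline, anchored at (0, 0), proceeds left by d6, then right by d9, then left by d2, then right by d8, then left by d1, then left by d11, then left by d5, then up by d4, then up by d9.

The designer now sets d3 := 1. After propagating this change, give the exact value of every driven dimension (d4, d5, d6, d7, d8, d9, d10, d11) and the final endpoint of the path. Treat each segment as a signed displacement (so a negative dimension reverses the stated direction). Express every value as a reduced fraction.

d4 = 11/5
d5 = 6
d6 = 11
d7 = 33
d8 = 47/5
d9 = 29/10
d10 = 3
d11 = 37/5
endpoint = (-33/2, 51/10)

Apply edit: d3 := 1
  d4 = d1/2 + d2 - d3 = 11/5
  d5 = d3*4 + d2 = 6
  d6 = d4*5 = 11
  d7 = d6*3 = 33
  d8 = 7 + d1 = 47/5
  d9 = d2/4 + d1 = 29/10
  d10 = d3 + d2 = 3
  d11 = d1 + 5 = 37/5
Walk from origin (0, 0):
  seg 1: left by d6 = 11 → (-11, 0)
  seg 2: right by d9 = 29/10 → (-81/10, 0)
  seg 3: left by d2 = 2 → (-101/10, 0)
  seg 4: right by d8 = 47/5 → (-7/10, 0)
  seg 5: left by d1 = 12/5 → (-31/10, 0)
  seg 6: left by d11 = 37/5 → (-21/2, 0)
  seg 7: left by d5 = 6 → (-33/2, 0)
  seg 8: up by d4 = 11/5 → (-33/2, 11/5)
  seg 9: up by d9 = 29/10 → (-33/2, 51/10)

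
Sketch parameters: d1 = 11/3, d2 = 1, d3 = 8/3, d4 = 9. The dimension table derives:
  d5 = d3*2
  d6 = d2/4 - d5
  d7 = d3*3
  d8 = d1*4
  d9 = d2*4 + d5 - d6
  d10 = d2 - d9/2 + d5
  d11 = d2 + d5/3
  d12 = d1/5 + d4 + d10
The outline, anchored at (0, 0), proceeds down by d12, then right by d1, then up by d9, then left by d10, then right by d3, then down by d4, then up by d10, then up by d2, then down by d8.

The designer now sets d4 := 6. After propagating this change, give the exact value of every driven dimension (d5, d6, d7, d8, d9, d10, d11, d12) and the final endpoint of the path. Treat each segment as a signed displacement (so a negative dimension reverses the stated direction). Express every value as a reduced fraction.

d5 = 16/3
d6 = -61/12
d7 = 8
d8 = 44/3
d9 = 173/12
d10 = -7/8
d11 = 25/9
d12 = 703/120
endpoint = (173/24, -719/60)

Apply edit: d4 := 6
  d5 = d3*2 = 16/3
  d6 = d2/4 - d5 = -61/12
  d7 = d3*3 = 8
  d8 = d1*4 = 44/3
  d9 = d2*4 + d5 - d6 = 173/12
  d10 = d2 - d9/2 + d5 = -7/8
  d11 = d2 + d5/3 = 25/9
  d12 = d1/5 + d4 + d10 = 703/120
Walk from origin (0, 0):
  seg 1: down by d12 = 703/120 → (0, -703/120)
  seg 2: right by d1 = 11/3 → (11/3, -703/120)
  seg 3: up by d9 = 173/12 → (11/3, 1027/120)
  seg 4: left by d10 = -7/8 → (109/24, 1027/120)
  seg 5: right by d3 = 8/3 → (173/24, 1027/120)
  seg 6: down by d4 = 6 → (173/24, 307/120)
  seg 7: up by d10 = -7/8 → (173/24, 101/60)
  seg 8: up by d2 = 1 → (173/24, 161/60)
  seg 9: down by d8 = 44/3 → (173/24, -719/60)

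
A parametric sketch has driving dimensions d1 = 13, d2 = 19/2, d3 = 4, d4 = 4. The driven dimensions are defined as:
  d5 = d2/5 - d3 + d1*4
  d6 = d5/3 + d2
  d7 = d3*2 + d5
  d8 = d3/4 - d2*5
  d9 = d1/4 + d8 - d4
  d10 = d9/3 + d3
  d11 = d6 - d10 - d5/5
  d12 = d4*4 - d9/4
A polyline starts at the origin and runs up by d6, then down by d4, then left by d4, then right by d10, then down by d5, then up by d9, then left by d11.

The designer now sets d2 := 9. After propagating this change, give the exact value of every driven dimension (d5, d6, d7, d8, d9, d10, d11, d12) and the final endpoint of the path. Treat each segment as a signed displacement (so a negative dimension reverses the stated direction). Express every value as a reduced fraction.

Apply edit: d2 := 9
  d5 = d2/5 - d3 + d1*4 = 249/5
  d6 = d5/3 + d2 = 128/5
  d7 = d3*2 + d5 = 289/5
  d8 = d3/4 - d2*5 = -44
  d9 = d1/4 + d8 - d4 = -179/4
  d10 = d9/3 + d3 = -131/12
  d11 = d6 - d10 - d5/5 = 7967/300
  d12 = d4*4 - d9/4 = 435/16
Walk from origin (0, 0):
  seg 1: up by d6 = 128/5 → (0, 128/5)
  seg 2: down by d4 = 4 → (0, 108/5)
  seg 3: left by d4 = 4 → (-4, 108/5)
  seg 4: right by d10 = -131/12 → (-179/12, 108/5)
  seg 5: down by d5 = 249/5 → (-179/12, -141/5)
  seg 6: up by d9 = -179/4 → (-179/12, -1459/20)
  seg 7: left by d11 = 7967/300 → (-6221/150, -1459/20)

d5 = 249/5
d6 = 128/5
d7 = 289/5
d8 = -44
d9 = -179/4
d10 = -131/12
d11 = 7967/300
d12 = 435/16
endpoint = (-6221/150, -1459/20)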